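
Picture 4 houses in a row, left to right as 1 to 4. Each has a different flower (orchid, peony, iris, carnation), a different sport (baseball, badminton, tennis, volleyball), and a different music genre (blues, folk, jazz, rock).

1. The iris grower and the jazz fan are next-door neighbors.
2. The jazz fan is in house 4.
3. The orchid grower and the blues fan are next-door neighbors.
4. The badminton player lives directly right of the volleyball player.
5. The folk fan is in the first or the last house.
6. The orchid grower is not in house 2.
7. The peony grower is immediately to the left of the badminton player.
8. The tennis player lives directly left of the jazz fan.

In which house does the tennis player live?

Clue 2: the jazz fan is in house 4.
By clue 8, the tennis player is in house 3.
By clue 1, the iris grower is in house 3.
From clue 4, the badminton player must be in house 2.
Clue 4 places the volleyball player in house 1.
By clue 7, the peony grower is in house 1.
The only flower still possible for house 2 is carnation.
House 4's flower must be orchid (nothing else left).
So house 4 gets baseball for sport.
So house 1 gets folk for music genre.
The blues fan is in house 3 (clue 3).
So house 2 gets rock for music genre.
So: house 1 = peony/volleyball/folk, house 2 = carnation/badminton/rock, house 3 = iris/tennis/blues, house 4 = orchid/baseball/jazz.

3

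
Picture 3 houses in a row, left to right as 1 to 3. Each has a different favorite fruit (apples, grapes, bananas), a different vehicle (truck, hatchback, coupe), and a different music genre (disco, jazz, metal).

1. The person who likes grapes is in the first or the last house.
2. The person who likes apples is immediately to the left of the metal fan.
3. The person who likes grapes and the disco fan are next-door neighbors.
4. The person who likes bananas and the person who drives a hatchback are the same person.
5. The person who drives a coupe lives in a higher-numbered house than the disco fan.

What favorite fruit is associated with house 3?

grapes

From clue 3, the disco fan must be in house 2.
Clue 5: the person who drives a coupe is in house 3.
So house 1 gets jazz for music genre.
House 3's music genre must be metal (nothing else left).
The person who likes apples is in house 2 (clue 2).
That leaves bananas as the favorite fruit for house 1.
So house 3 gets grapes for favorite fruit.
The person who drives a hatchback is in house 1 (clue 4).
House 2 vehicle: only truck fits.
So: house 1 = bananas/hatchback/jazz, house 2 = apples/truck/disco, house 3 = grapes/coupe/metal.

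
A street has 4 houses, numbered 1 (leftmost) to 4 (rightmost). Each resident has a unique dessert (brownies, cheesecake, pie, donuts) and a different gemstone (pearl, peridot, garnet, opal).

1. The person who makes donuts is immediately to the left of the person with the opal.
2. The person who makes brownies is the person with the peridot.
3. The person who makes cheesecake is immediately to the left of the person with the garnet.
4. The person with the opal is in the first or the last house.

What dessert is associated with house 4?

From clue 4, the person with the opal must be in house 4.
The person who makes donuts is in house 3 (clue 1).
So house 4 gets pie for dessert.
The person who makes brownies is narrowed to house 1 or 2; consider each.
Placing it in house 2 leads to a contradiction, so it's in house 1.
From clue 2, the person with the peridot must be in house 1.
House 2 dessert: only cheesecake fits.
By clue 3, the person with the garnet is in house 3.
House 2 gemstone: only pearl fits.
So: house 1 = brownies/peridot, house 2 = cheesecake/pearl, house 3 = donuts/garnet, house 4 = pie/opal.

pie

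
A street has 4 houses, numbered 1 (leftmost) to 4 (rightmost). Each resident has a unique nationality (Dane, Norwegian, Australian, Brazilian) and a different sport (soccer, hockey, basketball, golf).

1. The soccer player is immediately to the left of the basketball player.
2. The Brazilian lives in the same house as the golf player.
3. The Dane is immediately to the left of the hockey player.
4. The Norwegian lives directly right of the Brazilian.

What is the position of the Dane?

3

The Brazilian is narrowed to house 1 or 2 or 3; consider each.
Placing it in house 2 and house 3 leads to a contradiction, so it's in house 1.
The golf player is in house 1 (clue 2).
By clue 4, the Norwegian is in house 2.
That leaves Australian as the nationality for house 4.
By clue 3, the hockey player is in house 4.
House 3 nationality: only Dane fits.
So house 2 gets soccer for sport.
That leaves basketball as the sport for house 3.
So: house 1 = Brazilian/golf, house 2 = Norwegian/soccer, house 3 = Dane/basketball, house 4 = Australian/hockey.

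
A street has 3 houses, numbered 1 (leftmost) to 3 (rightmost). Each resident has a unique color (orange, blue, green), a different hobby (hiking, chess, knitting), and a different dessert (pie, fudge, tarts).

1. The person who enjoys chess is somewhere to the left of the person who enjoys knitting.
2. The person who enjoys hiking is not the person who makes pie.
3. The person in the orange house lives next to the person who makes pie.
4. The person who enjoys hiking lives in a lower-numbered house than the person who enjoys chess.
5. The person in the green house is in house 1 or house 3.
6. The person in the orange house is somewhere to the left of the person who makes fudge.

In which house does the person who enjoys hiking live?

1

Clue 4: the person who enjoys hiking is in house 1.
Clue 4: the person who enjoys chess is in house 2.
House 3 hobby: only knitting fits.
That leaves tarts as the dessert for house 1.
The person in the green house is narrowed to house 1 or 3; consider each.
Placing it in house 1 leads to a contradiction, so it's in house 3.
The person in the blue house is narrowed to house 1 or 2; consider each.
Placing it in house 1 leads to a contradiction, so it's in house 2.
House 1's color must be orange (nothing else left).
From clue 3, the person who makes pie must be in house 2.
So house 3 gets fudge for dessert.
So: house 1 = orange/hiking/tarts, house 2 = blue/chess/pie, house 3 = green/knitting/fudge.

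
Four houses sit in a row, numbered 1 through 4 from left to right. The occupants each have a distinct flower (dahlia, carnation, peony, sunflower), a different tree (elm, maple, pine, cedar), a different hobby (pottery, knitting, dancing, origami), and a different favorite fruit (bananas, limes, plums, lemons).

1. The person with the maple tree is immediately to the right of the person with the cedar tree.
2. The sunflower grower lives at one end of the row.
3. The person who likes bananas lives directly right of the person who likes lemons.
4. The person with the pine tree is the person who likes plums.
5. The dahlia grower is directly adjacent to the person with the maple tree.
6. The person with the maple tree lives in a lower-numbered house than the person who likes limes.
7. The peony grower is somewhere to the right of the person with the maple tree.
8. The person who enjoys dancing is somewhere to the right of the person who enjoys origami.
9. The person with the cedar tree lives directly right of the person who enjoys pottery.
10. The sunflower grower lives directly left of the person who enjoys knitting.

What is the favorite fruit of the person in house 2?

Clue 10: the sunflower grower is in house 1.
By clue 10, the person who enjoys knitting is in house 2.
The only hobby still possible for house 4 is dancing.
Clue 1: the person with the maple tree is in house 3.
Clue 1: the person with the cedar tree is in house 2.
Clue 6 places the person who likes limes in house 4.
From clue 7, the peony grower must be in house 4.
So house 3 gets carnation for flower.
House 1 hobby: only pottery fits.
That leaves origami as the hobby for house 3.
Clue 4 places the person with the pine tree in house 1.
From clue 4, the person who likes plums must be in house 1.
So house 2 gets dahlia for flower.
The only tree still possible for house 4 is elm.
House 2 favorite fruit: only lemons fits.
So house 3 gets bananas for favorite fruit.
So: house 1 = sunflower/pine/pottery/plums, house 2 = dahlia/cedar/knitting/lemons, house 3 = carnation/maple/origami/bananas, house 4 = peony/elm/dancing/limes.

lemons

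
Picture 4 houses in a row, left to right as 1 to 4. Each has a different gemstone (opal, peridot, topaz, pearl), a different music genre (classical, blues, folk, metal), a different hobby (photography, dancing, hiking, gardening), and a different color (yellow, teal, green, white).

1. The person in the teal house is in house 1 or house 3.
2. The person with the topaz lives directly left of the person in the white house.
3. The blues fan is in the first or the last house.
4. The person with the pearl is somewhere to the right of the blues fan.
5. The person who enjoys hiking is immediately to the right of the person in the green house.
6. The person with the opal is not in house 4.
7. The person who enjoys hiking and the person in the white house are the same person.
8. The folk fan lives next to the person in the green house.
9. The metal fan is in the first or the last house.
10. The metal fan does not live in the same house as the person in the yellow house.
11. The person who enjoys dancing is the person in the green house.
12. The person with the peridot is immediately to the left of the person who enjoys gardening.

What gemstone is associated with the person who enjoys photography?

Clue 4: the blues fan is in house 1.
House 4 gemstone: only pearl fits.
The only music genre still possible for house 4 is metal.
The only color still possible for house 4 is white.
By clue 2, the person with the topaz is in house 3.
Clue 7: the person who enjoys hiking is in house 4.
From clue 5, the person in the green house must be in house 3.
Clue 8 places the folk fan in house 2.
Clue 11: the person who enjoys dancing is in house 3.
House 3's music genre must be classical (nothing else left).
That leaves photography as the hobby for house 1.
House 2 hobby: only gardening fits.
That leaves yellow as the color for house 2.
The person with the peridot is in house 1 (clue 12).
House 2 gemstone: only opal fits.
So house 1 gets teal for color.
So: house 1 = peridot/blues/photography/teal, house 2 = opal/folk/gardening/yellow, house 3 = topaz/classical/dancing/green, house 4 = pearl/metal/hiking/white.

peridot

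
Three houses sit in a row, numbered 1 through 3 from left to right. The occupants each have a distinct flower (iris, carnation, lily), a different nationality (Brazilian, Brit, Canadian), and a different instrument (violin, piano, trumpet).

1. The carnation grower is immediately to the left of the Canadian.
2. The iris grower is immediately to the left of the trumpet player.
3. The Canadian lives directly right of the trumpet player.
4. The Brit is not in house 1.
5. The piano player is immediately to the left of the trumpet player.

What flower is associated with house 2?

carnation

Clue 3 places the Canadian in house 3.
By clue 3, the trumpet player is in house 2.
Clue 5 places the piano player in house 1.
That leaves lily as the flower for house 3.
So house 1 gets Brazilian for nationality.
That leaves Brit as the nationality for house 2.
So house 3 gets violin for instrument.
Clue 1 places the carnation grower in house 2.
By clue 2, the iris grower is in house 1.
So: house 1 = iris/Brazilian/piano, house 2 = carnation/Brit/trumpet, house 3 = lily/Canadian/violin.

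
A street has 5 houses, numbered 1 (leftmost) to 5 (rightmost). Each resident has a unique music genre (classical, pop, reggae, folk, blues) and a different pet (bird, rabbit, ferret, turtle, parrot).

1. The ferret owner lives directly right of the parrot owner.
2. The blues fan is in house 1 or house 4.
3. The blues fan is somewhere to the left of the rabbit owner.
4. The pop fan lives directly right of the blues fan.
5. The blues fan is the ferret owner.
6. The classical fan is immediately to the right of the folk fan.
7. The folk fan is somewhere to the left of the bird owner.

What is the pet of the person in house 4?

ferret

Clue 5 places the blues fan in house 4.
Clue 5 places the ferret owner in house 4.
The parrot owner is in house 3 (clue 1).
From clue 3, the rabbit owner must be in house 5.
Clue 4: the pop fan is in house 5.
That leaves turtle as the pet for house 1.
That leaves bird as the pet for house 2.
Clue 7 places the folk fan in house 1.
Clue 6: the classical fan is in house 2.
House 3 music genre: only reggae fits.
So: house 1 = folk/turtle, house 2 = classical/bird, house 3 = reggae/parrot, house 4 = blues/ferret, house 5 = pop/rabbit.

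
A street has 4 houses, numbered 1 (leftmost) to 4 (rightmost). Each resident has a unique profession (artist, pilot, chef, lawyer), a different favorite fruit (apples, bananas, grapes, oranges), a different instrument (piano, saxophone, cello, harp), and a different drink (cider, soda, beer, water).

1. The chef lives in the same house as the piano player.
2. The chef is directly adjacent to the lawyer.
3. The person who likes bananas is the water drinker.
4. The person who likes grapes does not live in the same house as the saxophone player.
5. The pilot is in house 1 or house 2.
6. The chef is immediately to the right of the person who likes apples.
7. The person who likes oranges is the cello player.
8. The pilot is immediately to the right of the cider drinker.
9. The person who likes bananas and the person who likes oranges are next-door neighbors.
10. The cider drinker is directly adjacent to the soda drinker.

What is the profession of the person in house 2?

From clue 8, the pilot must be in house 2.
The cider drinker is in house 1 (clue 8).
Clue 10 places the soda drinker in house 2.
That leaves artist as the profession for house 1.
House 1's favorite fruit must be grapes (nothing else left).
The only instrument still possible for house 1 is harp.
The chef is narrowed to house 3 or 4; consider each.
Placing it in house 4 leads to a contradiction, so it's in house 3.
The piano player is in house 3 (clue 1).
Clue 2 places the lawyer in house 4.
By clue 6, the person who likes apples is in house 2.
Clue 7: the person who likes oranges is in house 4.
Clue 7: the cello player is in house 4.
Clue 9: the person who likes bananas is in house 3.
The only instrument still possible for house 2 is saxophone.
From clue 3, the water drinker must be in house 3.
That leaves beer as the drink for house 4.
So: house 1 = artist/grapes/harp/cider, house 2 = pilot/apples/saxophone/soda, house 3 = chef/bananas/piano/water, house 4 = lawyer/oranges/cello/beer.

pilot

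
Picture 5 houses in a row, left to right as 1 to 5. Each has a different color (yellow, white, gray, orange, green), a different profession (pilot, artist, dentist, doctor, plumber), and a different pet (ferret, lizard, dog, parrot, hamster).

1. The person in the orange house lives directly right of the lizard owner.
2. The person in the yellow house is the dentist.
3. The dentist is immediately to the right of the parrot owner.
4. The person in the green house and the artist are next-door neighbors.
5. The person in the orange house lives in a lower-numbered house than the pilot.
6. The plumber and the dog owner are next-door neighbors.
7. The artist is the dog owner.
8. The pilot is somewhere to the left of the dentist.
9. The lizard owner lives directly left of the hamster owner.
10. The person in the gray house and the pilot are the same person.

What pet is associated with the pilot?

The person in the gray house is narrowed to house 3 or 4; consider each.
Placing it in house 3 leads to a contradiction, so it's in house 4.
Clue 10 places the pilot in house 4.
House 5 profession: only dentist fits.
Clue 3 places the parrot owner in house 4.
House 5 color: only yellow fits.
House 5's pet must be ferret (nothing else left).
The person in the orange house is narrowed to house 2 or 3; consider each.
Placing it in house 2 leads to a contradiction, so it's in house 3.
By clue 1, the lizard owner is in house 2.
The hamster owner is in house 3 (clue 9).
House 1 pet: only dog fits.
Clue 6 places the plumber in house 2.
By clue 7, the artist is in house 1.
House 3's profession must be doctor (nothing else left).
Clue 4 places the person in the green house in house 2.
So house 1 gets white for color.
So: house 1 = white/artist/dog, house 2 = green/plumber/lizard, house 3 = orange/doctor/hamster, house 4 = gray/pilot/parrot, house 5 = yellow/dentist/ferret.

parrot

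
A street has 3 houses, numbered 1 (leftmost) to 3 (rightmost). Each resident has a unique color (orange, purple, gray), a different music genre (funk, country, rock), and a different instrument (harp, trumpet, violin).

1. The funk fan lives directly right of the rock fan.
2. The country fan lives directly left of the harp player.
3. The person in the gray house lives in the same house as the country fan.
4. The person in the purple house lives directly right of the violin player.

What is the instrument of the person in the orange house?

House 3 music genre: only funk fits.
Clue 1 places the rock fan in house 2.
That leaves country as the music genre for house 1.
From clue 2, the harp player must be in house 2.
Clue 3 places the person in the gray house in house 1.
So house 1 gets violin for instrument.
The only instrument still possible for house 3 is trumpet.
Clue 4: the person in the purple house is in house 2.
The only color still possible for house 3 is orange.
So: house 1 = gray/country/violin, house 2 = purple/rock/harp, house 3 = orange/funk/trumpet.

trumpet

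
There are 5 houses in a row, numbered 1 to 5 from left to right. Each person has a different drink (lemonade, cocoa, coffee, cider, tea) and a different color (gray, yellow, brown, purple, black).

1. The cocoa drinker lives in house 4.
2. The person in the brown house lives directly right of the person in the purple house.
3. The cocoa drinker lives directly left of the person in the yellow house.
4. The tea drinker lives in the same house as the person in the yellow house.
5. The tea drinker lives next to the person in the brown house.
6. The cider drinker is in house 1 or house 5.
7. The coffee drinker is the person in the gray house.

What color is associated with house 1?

black

Clue 1 places the cocoa drinker in house 4.
Clue 3 places the person in the yellow house in house 5.
The tea drinker is in house 5 (clue 4).
Clue 5: the person in the brown house is in house 4.
Clue 2: the person in the purple house is in house 3.
So house 1 gets cider for drink.
The coffee drinker is in house 2 (clue 7).
From clue 7, the person in the gray house must be in house 2.
House 3 drink: only lemonade fits.
That leaves black as the color for house 1.
So: house 1 = cider/black, house 2 = coffee/gray, house 3 = lemonade/purple, house 4 = cocoa/brown, house 5 = tea/yellow.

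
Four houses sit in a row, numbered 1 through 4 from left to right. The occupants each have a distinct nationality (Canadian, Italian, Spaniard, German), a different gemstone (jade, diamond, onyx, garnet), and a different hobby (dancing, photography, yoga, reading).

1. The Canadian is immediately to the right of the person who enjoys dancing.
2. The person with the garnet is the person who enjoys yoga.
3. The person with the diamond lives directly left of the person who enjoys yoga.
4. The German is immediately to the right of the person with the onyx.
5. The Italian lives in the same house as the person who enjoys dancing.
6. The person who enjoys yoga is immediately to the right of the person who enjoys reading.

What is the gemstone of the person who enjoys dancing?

The Canadian is narrowed to house 2 or 3 or 4; consider each.
Placing it in house 3 and house 4 leads to a contradiction, so it's in house 2.
From clue 1, the person who enjoys dancing must be in house 1.
The Italian is in house 1 (clue 5).
House 1's gemstone must be jade (nothing else left).
House 4's gemstone must be garnet (nothing else left).
From clue 2, the person who enjoys yoga must be in house 4.
Clue 3 places the person with the diamond in house 3.
Clue 6 places the person who enjoys reading in house 3.
House 2 gemstone: only onyx fits.
So house 2 gets photography for hobby.
From clue 4, the German must be in house 3.
So house 4 gets Spaniard for nationality.
So: house 1 = Italian/jade/dancing, house 2 = Canadian/onyx/photography, house 3 = German/diamond/reading, house 4 = Spaniard/garnet/yoga.

jade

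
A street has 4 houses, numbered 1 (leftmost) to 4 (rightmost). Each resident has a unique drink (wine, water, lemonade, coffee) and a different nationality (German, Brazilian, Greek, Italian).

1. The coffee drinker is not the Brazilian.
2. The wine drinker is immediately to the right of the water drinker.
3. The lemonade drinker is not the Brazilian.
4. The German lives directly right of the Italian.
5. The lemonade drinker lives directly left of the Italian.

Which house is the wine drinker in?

4

The lemonade drinker is narrowed to house 1 or 2; consider each.
Placing it in house 2 leads to a contradiction, so it's in house 1.
The Italian is in house 2 (clue 5).
So house 1 gets Greek for nationality.
Clue 4: the German is in house 3.
House 4 nationality: only Brazilian fits.
House 4's drink must be wine (nothing else left).
Clue 2: the water drinker is in house 3.
House 2 drink: only coffee fits.
So: house 1 = lemonade/Greek, house 2 = coffee/Italian, house 3 = water/German, house 4 = wine/Brazilian.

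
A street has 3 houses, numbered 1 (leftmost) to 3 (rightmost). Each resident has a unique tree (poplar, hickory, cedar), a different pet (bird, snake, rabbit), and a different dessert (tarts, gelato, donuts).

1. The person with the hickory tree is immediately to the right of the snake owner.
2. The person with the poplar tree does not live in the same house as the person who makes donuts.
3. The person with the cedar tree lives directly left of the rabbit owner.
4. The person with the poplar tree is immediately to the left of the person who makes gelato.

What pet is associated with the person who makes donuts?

House 3's tree must be hickory (nothing else left).
From clue 1, the snake owner must be in house 2.
That leaves bird as the pet for house 1.
House 3's pet must be rabbit (nothing else left).
Clue 3: the person with the cedar tree is in house 2.
So house 1 gets poplar for tree.
Clue 4 places the person who makes gelato in house 2.
So house 1 gets tarts for dessert.
That leaves donuts as the dessert for house 3.
So: house 1 = poplar/bird/tarts, house 2 = cedar/snake/gelato, house 3 = hickory/rabbit/donuts.

rabbit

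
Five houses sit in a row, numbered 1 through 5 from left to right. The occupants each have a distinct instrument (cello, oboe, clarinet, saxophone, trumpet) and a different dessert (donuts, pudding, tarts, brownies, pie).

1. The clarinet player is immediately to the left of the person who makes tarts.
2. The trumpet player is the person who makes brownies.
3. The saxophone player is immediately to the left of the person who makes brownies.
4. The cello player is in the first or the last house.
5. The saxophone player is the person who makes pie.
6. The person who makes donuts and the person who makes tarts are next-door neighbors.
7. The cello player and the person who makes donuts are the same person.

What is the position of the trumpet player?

The cello player is narrowed to house 1 or 5; consider each.
Placing it in house 1 leads to a contradiction, so it's in house 5.
From clue 7, the person who makes donuts must be in house 5.
Clue 6: the person who makes tarts is in house 4.
From clue 1, the clarinet player must be in house 3.
House 2's instrument must be trumpet (nothing else left).
That leaves oboe as the instrument for house 4.
The person who makes brownies is in house 2 (clue 2).
By clue 5, the person who makes pie is in house 1.
So house 1 gets saxophone for instrument.
House 3 dessert: only pudding fits.
So: house 1 = saxophone/pie, house 2 = trumpet/brownies, house 3 = clarinet/pudding, house 4 = oboe/tarts, house 5 = cello/donuts.

2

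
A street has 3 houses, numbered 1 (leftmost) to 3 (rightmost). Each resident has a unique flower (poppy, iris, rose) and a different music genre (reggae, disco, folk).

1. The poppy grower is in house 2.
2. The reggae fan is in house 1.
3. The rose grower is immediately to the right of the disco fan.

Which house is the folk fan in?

Clue 1: the poppy grower is in house 2.
Clue 2 places the reggae fan in house 1.
House 1's flower must be iris (nothing else left).
House 3's flower must be rose (nothing else left).
So house 2 gets disco for music genre.
House 3 music genre: only folk fits.
So: house 1 = iris/reggae, house 2 = poppy/disco, house 3 = rose/folk.

3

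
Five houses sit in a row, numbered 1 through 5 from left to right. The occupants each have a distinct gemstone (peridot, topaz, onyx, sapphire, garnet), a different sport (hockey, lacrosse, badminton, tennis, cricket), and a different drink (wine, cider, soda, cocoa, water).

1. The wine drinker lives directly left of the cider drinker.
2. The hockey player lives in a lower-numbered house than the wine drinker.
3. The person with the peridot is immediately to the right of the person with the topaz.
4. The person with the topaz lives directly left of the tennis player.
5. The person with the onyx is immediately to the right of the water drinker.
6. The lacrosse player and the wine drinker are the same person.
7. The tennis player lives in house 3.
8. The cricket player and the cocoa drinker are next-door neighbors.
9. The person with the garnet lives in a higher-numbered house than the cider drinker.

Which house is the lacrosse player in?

From clue 7, the tennis player must be in house 3.
By clue 4, the person with the topaz is in house 2.
Clue 6: the lacrosse player is in house 2.
By clue 6, the wine drinker is in house 2.
That leaves sapphire as the gemstone for house 1.
The cider drinker is in house 3 (clue 1).
Clue 3 places the person with the peridot in house 3.
So house 1 gets hockey for sport.
The only drink still possible for house 1 is soda.
House 4's drink must be water (nothing else left).
So house 5 gets cocoa for drink.
Clue 5 places the person with the onyx in house 5.
From clue 8, the cricket player must be in house 4.
House 4 gemstone: only garnet fits.
House 5 sport: only badminton fits.
So: house 1 = sapphire/hockey/soda, house 2 = topaz/lacrosse/wine, house 3 = peridot/tennis/cider, house 4 = garnet/cricket/water, house 5 = onyx/badminton/cocoa.

2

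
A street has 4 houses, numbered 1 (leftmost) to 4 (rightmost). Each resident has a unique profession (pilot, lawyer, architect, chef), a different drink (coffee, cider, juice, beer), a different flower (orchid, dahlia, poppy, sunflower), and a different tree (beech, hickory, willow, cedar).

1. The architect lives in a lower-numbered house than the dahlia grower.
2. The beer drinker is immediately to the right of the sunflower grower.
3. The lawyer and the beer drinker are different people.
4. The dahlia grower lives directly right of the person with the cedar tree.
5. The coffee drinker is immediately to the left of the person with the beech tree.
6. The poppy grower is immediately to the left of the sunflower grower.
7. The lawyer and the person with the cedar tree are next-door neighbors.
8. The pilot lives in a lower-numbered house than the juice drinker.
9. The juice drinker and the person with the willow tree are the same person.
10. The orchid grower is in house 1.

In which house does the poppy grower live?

2

Clue 10 places the orchid grower in house 1.
That leaves poppy as the flower for house 2.
House 3's flower must be sunflower (nothing else left).
House 4 flower: only dahlia fits.
Clue 2: the beer drinker is in house 4.
Clue 4: the person with the cedar tree is in house 3.
By clue 7, the lawyer is in house 2.
That leaves chef as the profession for house 4.
That leaves hickory as the tree for house 1.
Clue 8 places the pilot in house 1.
By clue 9, the juice drinker is in house 2.
By clue 9, the person with the willow tree is in house 2.
The only profession still possible for house 3 is architect.
House 4 tree: only beech fits.
Clue 5 places the coffee drinker in house 3.
House 1 drink: only cider fits.
So: house 1 = pilot/cider/orchid/hickory, house 2 = lawyer/juice/poppy/willow, house 3 = architect/coffee/sunflower/cedar, house 4 = chef/beer/dahlia/beech.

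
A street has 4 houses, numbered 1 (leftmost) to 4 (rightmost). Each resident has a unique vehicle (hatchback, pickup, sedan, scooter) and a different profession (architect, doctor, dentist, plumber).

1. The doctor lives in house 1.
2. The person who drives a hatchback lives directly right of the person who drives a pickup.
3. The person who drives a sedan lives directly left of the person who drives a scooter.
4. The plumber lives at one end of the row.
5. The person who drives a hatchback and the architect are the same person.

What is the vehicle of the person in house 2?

hatchback

The doctor is in house 1 (clue 1).
House 4's profession must be plumber (nothing else left).
The only vehicle still possible for house 4 is scooter.
The person who drives a sedan is in house 3 (clue 3).
That leaves pickup as the vehicle for house 1.
House 2's vehicle must be hatchback (nothing else left).
Clue 5 places the architect in house 2.
So house 3 gets dentist for profession.
So: house 1 = pickup/doctor, house 2 = hatchback/architect, house 3 = sedan/dentist, house 4 = scooter/plumber.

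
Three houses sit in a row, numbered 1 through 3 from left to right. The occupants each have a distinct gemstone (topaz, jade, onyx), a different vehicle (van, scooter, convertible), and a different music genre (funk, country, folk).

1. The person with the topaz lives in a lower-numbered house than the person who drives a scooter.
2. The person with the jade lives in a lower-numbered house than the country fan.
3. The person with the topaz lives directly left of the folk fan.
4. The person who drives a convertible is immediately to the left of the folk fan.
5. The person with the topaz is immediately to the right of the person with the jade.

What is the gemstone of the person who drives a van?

jade

Clue 5 places the person with the topaz in house 2.
By clue 5, the person with the jade is in house 1.
The only gemstone still possible for house 3 is onyx.
House 1's music genre must be funk (nothing else left).
Clue 1: the person who drives a scooter is in house 3.
Clue 3: the folk fan is in house 3.
By clue 4, the person who drives a convertible is in house 2.
That leaves van as the vehicle for house 1.
So house 2 gets country for music genre.
So: house 1 = jade/van/funk, house 2 = topaz/convertible/country, house 3 = onyx/scooter/folk.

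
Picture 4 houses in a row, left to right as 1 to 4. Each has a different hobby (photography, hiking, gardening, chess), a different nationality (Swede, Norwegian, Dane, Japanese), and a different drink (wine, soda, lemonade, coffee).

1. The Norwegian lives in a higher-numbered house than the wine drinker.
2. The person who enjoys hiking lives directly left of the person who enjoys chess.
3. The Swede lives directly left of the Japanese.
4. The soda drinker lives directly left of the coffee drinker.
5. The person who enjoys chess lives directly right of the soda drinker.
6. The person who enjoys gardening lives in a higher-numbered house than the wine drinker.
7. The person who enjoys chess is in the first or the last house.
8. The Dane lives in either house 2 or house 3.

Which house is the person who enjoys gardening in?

From clue 7, the person who enjoys chess must be in house 4.
House 1's nationality must be Swede (nothing else left).
The person who enjoys hiking is in house 3 (clue 2).
The Japanese is in house 2 (clue 3).
Clue 5: the soda drinker is in house 3.
So house 1 gets photography for hobby.
So house 2 gets gardening for hobby.
The only nationality still possible for house 4 is Norwegian.
Clue 4 places the coffee drinker in house 4.
Clue 6: the wine drinker is in house 1.
That leaves Dane as the nationality for house 3.
House 2 drink: only lemonade fits.
So: house 1 = photography/Swede/wine, house 2 = gardening/Japanese/lemonade, house 3 = hiking/Dane/soda, house 4 = chess/Norwegian/coffee.

2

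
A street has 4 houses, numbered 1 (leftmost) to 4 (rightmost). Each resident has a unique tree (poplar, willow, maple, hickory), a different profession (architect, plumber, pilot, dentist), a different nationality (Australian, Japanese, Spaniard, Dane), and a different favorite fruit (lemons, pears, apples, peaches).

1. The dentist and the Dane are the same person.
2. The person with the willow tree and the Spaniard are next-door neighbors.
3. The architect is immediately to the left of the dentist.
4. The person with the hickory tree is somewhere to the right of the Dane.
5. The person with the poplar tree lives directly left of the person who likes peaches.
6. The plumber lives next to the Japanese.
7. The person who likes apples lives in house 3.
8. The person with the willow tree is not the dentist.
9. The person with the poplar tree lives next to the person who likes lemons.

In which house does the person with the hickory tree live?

4

From clue 7, the person who likes apples must be in house 3.
House 1's favorite fruit must be pears (nothing else left).
The person with the hickory tree is narrowed to house 3 or 4; consider each.
Placing it in house 3 leads to a contradiction, so it's in house 4.
The person with the poplar tree is narrowed to house 1 or 3; consider each.
Placing it in house 1 leads to a contradiction, so it's in house 3.
Clue 5 places the person who likes peaches in house 4.
House 2 favorite fruit: only lemons fits.
The person with the maple tree is narrowed to house 1 or 2; consider each.
Placing it in house 2 leads to a contradiction, so it's in house 1.
So house 2 gets willow for tree.
By clue 8, the dentist is in house 3.
Clue 1: the Dane is in house 3.
Clue 3 places the architect in house 2.
The only nationality still possible for house 4 is Australian.
By clue 6, the plumber is in house 1.
From clue 6, the Japanese must be in house 2.
That leaves pilot as the profession for house 4.
House 1's nationality must be Spaniard (nothing else left).
So: house 1 = maple/plumber/Spaniard/pears, house 2 = willow/architect/Japanese/lemons, house 3 = poplar/dentist/Dane/apples, house 4 = hickory/pilot/Australian/peaches.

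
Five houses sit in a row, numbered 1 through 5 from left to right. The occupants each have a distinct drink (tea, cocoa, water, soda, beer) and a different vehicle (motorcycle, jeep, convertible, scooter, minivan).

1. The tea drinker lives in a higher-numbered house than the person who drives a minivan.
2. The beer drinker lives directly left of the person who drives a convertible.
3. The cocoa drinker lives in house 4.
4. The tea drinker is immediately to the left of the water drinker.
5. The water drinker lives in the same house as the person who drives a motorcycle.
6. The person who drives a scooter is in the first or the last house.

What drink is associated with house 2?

The cocoa drinker is in house 4 (clue 3).
Clue 4: the tea drinker is in house 2.
From clue 4, the water drinker must be in house 3.
The person who drives a motorcycle is in house 3 (clue 5).
The only drink still possible for house 1 is beer.
The only drink still possible for house 5 is soda.
From clue 1, the person who drives a minivan must be in house 1.
Clue 2: the person who drives a convertible is in house 2.
So house 4 gets jeep for vehicle.
House 5's vehicle must be scooter (nothing else left).
So: house 1 = beer/minivan, house 2 = tea/convertible, house 3 = water/motorcycle, house 4 = cocoa/jeep, house 5 = soda/scooter.

tea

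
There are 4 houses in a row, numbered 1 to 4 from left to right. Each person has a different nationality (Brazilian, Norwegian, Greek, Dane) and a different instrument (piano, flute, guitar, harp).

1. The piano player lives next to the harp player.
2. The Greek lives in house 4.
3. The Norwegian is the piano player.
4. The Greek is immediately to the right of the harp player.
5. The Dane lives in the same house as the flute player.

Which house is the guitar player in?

4

By clue 2, the Greek is in house 4.
Clue 4: the harp player is in house 3.
From clue 3, the Norwegian must be in house 2.
Clue 3: the piano player is in house 2.
House 1's nationality must be Dane (nothing else left).
House 3's nationality must be Brazilian (nothing else left).
That leaves flute as the instrument for house 1.
So house 4 gets guitar for instrument.
So: house 1 = Dane/flute, house 2 = Norwegian/piano, house 3 = Brazilian/harp, house 4 = Greek/guitar.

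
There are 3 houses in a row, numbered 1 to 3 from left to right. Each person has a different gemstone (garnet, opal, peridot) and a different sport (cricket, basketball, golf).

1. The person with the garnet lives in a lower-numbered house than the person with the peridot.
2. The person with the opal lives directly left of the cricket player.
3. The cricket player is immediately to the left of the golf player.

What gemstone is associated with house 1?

opal

Clue 3: the cricket player is in house 2.
By clue 3, the golf player is in house 3.
So house 3 gets peridot for gemstone.
The only sport still possible for house 1 is basketball.
The person with the opal is in house 1 (clue 2).
House 2 gemstone: only garnet fits.
So: house 1 = opal/basketball, house 2 = garnet/cricket, house 3 = peridot/golf.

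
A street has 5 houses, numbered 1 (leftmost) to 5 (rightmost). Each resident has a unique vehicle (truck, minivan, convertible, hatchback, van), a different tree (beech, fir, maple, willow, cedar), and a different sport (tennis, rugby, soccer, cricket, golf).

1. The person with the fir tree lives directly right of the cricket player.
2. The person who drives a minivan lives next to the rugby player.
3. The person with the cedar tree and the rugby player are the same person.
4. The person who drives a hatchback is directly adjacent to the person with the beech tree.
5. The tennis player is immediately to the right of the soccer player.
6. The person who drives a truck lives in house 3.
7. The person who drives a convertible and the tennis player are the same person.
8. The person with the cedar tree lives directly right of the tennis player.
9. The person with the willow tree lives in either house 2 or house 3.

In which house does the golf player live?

By clue 6, the person who drives a truck is in house 3.
The person who drives a convertible is narrowed to house 2 or 4; consider each.
Placing it in house 4 leads to a contradiction, so it's in house 2.
Clue 7 places the tennis player in house 2.
From clue 8, the person with the cedar tree must be in house 3.
By clue 3, the rugby player is in house 3.
By clue 5, the soccer player is in house 1.
House 4 vehicle: only minivan fits.
So house 1 gets maple for tree.
House 2's tree must be willow (nothing else left).
So house 4 gets cricket for sport.
The only sport still possible for house 5 is golf.
The person with the fir tree is in house 5 (clue 1).
The person who drives a hatchback is in house 5 (clue 4).
By clue 4, the person with the beech tree is in house 4.
The only vehicle still possible for house 1 is van.
So: house 1 = van/maple/soccer, house 2 = convertible/willow/tennis, house 3 = truck/cedar/rugby, house 4 = minivan/beech/cricket, house 5 = hatchback/fir/golf.

5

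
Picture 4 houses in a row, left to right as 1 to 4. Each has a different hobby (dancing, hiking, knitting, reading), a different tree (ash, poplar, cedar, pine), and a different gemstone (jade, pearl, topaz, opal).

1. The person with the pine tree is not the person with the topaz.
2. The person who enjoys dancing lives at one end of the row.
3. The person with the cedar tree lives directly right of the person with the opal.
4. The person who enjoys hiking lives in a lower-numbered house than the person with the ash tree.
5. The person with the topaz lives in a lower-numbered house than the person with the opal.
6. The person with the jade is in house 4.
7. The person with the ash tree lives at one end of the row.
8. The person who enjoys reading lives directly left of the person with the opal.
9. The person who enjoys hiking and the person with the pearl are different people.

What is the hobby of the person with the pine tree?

hiking

By clue 6, the person with the jade is in house 4.
By clue 7, the person with the ash tree is in house 4.
The person with the cedar tree is in house 3 (clue 3).
Clue 3 places the person with the opal in house 2.
From clue 5, the person with the topaz must be in house 1.
The person who enjoys reading is in house 1 (clue 8).
The only gemstone still possible for house 3 is pearl.
Clue 1: the person with the pine tree is in house 2.
Clue 9 places the person who enjoys hiking in house 2.
House 3's hobby must be knitting (nothing else left).
The only hobby still possible for house 4 is dancing.
So house 1 gets poplar for tree.
So: house 1 = reading/poplar/topaz, house 2 = hiking/pine/opal, house 3 = knitting/cedar/pearl, house 4 = dancing/ash/jade.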